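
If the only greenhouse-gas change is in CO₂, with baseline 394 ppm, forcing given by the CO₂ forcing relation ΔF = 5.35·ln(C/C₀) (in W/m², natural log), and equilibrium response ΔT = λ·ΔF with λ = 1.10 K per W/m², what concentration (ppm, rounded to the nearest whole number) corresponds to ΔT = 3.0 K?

Required forcing: ΔF = ΔT/λ = 3.0/1.10 = 2.7273 W/m².
Then ln(C/394) = ΔF/5.35 = 2.7273/5.35 = 0.50978.
So C = 394 × e^0.50978 = 394 × 1.66492 = 655.98 ppm.

C ≈ 656 ppm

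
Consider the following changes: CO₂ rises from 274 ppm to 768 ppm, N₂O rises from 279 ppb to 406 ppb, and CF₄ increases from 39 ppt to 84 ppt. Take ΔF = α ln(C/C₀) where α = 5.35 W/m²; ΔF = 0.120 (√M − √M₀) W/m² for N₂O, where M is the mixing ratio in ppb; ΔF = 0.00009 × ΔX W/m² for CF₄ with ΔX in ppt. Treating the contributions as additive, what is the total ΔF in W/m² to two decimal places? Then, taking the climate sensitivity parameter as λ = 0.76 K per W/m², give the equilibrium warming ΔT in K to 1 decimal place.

ΔF = 5.93 W/m²; ΔT = 4.5 K

CO₂: 5.35 × ln(768/274) = 5.35 × ln(2.80292) = 5.35 × 1.03066 = 5.5140 W/m².
N₂O: 0.120 × (√406 − √279) = 0.120 × (20.1494 − 16.7033) = 0.120 × 3.4461 = 0.4135 W/m².
CF₄: ΔF = 0.00009 × (84 − 39) = 0.00009 × 45 = 0.0041 W/m².
Total ΔF = 5.5140 + 0.4135 + 0.0041 = 5.9316 W/m².
ΔT = λ ΔF = 0.76 × 5.93 = 4.5068 K.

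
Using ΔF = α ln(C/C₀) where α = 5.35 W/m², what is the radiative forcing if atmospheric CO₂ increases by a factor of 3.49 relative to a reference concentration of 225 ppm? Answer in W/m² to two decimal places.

ΔF = 6.69 W/m²

Because the forcing depends only on the ratio C/C₀, the initial concentration does not enter.
ΔF = 5.35 × ln(3.49) = 5.35 × 1.24990 = 6.6870 W/m².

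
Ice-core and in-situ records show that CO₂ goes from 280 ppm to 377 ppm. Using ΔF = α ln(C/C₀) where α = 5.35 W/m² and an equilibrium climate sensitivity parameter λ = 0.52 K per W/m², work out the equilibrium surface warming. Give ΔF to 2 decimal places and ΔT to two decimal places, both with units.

CO₂: 5.35 × ln(377/280) = 5.35 × ln(1.34643) = 5.35 × 0.29746 = 1.5914 W/m².
ΔT = λ ΔF = 0.52 × 1.59 = 0.8268 K.

ΔF = 1.59 W/m²; ΔT = 0.83 K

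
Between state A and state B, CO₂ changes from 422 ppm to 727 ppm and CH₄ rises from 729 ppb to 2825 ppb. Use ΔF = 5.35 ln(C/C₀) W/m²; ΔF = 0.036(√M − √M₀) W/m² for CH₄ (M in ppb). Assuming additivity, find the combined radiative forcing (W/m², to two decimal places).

CO₂: 5.35 × ln(727/422) = 5.35 × ln(1.72275) = 5.35 × 0.54392 = 2.9100 W/m².
CH₄: 0.036 × (√2825 − √729) = 0.036 × (53.1507 − 27.0000) = 0.036 × 26.1507 = 0.9414 W/m².
Total ΔF = 2.9100 + 0.9414 = 3.8514 W/m².

ΔF = 3.85 W/m²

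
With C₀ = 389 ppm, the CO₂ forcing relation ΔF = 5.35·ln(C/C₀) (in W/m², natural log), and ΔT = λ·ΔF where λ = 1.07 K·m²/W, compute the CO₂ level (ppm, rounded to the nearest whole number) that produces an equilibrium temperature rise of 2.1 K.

C ≈ 561 ppm

Required forcing: ΔF = ΔT/λ = 2.1/1.07 = 1.9626 W/m².
Then ln(C/389) = ΔF/5.35 = 1.9626/5.35 = 0.36684.
So C = 389 × e^0.36684 = 389 × 1.44317 = 561.39 ppm.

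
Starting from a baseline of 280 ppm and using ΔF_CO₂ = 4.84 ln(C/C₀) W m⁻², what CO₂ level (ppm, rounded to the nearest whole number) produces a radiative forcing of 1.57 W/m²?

C ≈ 387 ppm

Set 4.84 ln(C/280) = 1.57, so ln(C/280) = 1.57/4.84 = 0.32438.
Then C/280 = e^0.32438 = 1.38317, giving C = 280 × 1.38317 = 387.29 ppm.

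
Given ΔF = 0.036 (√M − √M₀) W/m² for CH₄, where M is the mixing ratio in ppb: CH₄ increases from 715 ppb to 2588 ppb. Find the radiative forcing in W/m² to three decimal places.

ΔF = 0.869 W/m²

CH₄: 0.036 × (√2588 − √715) = 0.036 × (50.8724 − 26.7395) = 0.036 × 24.1329 = 0.8688 W/m².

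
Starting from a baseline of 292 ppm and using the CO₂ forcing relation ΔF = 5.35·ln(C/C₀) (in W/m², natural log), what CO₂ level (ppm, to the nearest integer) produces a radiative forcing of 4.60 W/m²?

Set 5.35 ln(C/292) = 4.60, so ln(C/292) = 4.60/5.35 = 0.85981.
Then C/292 = e^0.85981 = 2.36271, giving C = 292 × 2.36271 = 689.91 ppm.

C ≈ 690 ppm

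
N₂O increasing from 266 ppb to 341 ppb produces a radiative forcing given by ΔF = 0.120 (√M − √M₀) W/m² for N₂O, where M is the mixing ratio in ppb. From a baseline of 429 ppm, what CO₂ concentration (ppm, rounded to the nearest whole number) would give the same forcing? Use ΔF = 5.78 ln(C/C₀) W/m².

N₂O forcing: 0.120 × (√341 − √266) = 0.120 × (18.4662 − 16.3095) = 0.120 × 2.1567 = 0.25880 W/m².
Set 5.78 ln(C/429) = 0.25880: ln(C/429) = 0.25880/5.78 = 0.04478, so C = 429 × e^0.04478 = 429 × 1.04580 = 448.65 ppm.

C ≈ 449 ppm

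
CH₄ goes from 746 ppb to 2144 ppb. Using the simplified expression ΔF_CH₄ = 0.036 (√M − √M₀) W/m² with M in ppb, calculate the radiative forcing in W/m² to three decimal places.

ΔF = 0.684 W/m²

CH₄: 0.036 × (√2144 − √746) = 0.036 × (46.3033 − 27.3130) = 0.036 × 18.9903 = 0.6837 W/m².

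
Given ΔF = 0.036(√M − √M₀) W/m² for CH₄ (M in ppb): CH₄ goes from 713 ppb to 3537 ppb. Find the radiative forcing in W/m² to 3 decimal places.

ΔF = 1.180 W/m²

CH₄: 0.036 × (√3537 − √713) = 0.036 × (59.4727 − 26.7021) = 0.036 × 32.7706 = 1.1797 W/m².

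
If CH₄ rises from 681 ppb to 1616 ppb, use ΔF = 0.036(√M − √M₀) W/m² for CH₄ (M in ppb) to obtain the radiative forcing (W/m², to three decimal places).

ΔF = 0.508 W/m²

CH₄: 0.036 × (√1616 − √681) = 0.036 × (40.1995 − 26.0960) = 0.036 × 14.1035 = 0.5077 W/m².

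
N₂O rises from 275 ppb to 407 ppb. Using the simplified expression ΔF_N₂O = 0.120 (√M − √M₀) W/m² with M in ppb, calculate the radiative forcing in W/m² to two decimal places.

N₂O: 0.120 × (√407 − √275) = 0.120 × (20.1742 − 16.5831) = 0.120 × 3.5911 = 0.4309 W/m².

ΔF = 0.43 W/m²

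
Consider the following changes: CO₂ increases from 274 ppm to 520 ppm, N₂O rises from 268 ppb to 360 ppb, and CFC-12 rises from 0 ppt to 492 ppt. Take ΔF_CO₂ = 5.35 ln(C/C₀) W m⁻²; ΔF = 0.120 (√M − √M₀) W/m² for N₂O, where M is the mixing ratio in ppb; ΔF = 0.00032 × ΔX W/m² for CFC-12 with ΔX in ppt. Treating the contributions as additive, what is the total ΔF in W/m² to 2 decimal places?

ΔF = 3.90 W/m²

CO₂: 5.35 × ln(520/274) = 5.35 × ln(1.89781) = 5.35 × 0.64070 = 3.4277 W/m².
N₂O: 0.120 × (√360 − √268) = 0.120 × (18.9737 − 16.3707) = 0.120 × 2.6030 = 0.3124 W/m².
CFC-12: ΔF = 0.00032 × (492 − 0) = 0.00032 × 492 = 0.1574 W/m².
Total ΔF = 3.4277 + 0.3124 + 0.1574 = 3.8975 W/m².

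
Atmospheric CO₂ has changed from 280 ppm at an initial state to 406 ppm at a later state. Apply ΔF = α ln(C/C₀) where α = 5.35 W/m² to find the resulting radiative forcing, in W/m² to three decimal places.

CO₂ absorption bands are partially saturated, so forcing scales with the logarithm of the concentration ratio.
CO₂: 5.35 × ln(406/280) = 5.35 × ln(1.45000) = 5.35 × 0.37156 = 1.9878 W/m².

ΔF = 1.988 W/m²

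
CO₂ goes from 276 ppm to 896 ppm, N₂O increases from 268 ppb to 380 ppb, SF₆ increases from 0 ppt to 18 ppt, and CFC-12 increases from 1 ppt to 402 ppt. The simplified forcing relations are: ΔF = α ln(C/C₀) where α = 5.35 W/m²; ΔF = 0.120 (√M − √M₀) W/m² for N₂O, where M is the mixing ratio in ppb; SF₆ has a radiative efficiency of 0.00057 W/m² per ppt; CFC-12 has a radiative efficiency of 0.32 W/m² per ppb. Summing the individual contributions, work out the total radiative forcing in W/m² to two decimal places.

ΔF = 6.81 W/m²

CO₂: 5.35 × ln(896/276) = 5.35 × ln(3.24638) = 5.35 × 1.17754 = 6.2998 W/m².
N₂O: 0.120 × (√380 − √268) = 0.120 × (19.4936 − 16.3707) = 0.120 × 3.1229 = 0.3747 W/m².
SF₆: ΔF = 0.00057 × (18 − 0) = 0.00057 × 18 = 0.0103 W/m².
CFC-12: Δ = 402 − 1 = 401 ppt = 0.401 ppb; ΔF = 0.32 × 0.401 = 0.1283 W/m².
Total ΔF = 6.2998 + 0.3747 + 0.0103 + 0.1283 = 6.8131 W/m².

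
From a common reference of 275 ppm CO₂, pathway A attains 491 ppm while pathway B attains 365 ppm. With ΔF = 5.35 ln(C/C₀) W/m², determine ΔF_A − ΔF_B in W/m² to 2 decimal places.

ΔF_A = 5.35 ln(491/275) = 5.35 × 0.57967 = 3.1012 W/m².
ΔF_B = 5.35 ln(365/275) = 5.35 × 0.28313 = 1.5147 W/m².
Difference: 3.1012 − 1.5147 = 1.5865 W/m².
(Equivalently, ΔF_A − ΔF_B = 5.35 ln(491/365) = 5.35 × 0.29655 = 1.5865 W/m².)

ΔF_A − ΔF_B = 1.59 W/m²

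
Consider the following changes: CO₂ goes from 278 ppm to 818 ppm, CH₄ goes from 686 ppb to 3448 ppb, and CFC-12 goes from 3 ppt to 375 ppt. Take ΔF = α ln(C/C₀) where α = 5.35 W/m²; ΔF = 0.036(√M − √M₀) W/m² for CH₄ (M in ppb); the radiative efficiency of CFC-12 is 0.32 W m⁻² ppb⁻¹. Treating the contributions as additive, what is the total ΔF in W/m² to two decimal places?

CO₂: 5.35 × ln(818/278) = 5.35 × ln(2.94245) = 5.35 × 1.07924 = 5.7739 W/m².
CH₄: 0.036 × (√3448 − √686) = 0.036 × (58.7197 − 26.1916) = 0.036 × 32.5281 = 1.1710 W/m².
CFC-12: Δ = 375 − 3 = 372 ppt = 0.372 ppb; ΔF = 0.32 × 0.372 = 0.1190 W/m².
Total ΔF = 5.7739 + 1.1710 + 0.1190 = 7.0639 W/m².

ΔF = 7.06 W/m²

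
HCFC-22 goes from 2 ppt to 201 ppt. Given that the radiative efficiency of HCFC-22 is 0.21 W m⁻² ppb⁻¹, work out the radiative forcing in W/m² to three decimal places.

ΔF = 0.042 W/m²

HCFC-22: Δ = 201 − 2 = 199 ppt = 0.199 ppb; ΔF = 0.21 × 0.199 = 0.0418 W/m².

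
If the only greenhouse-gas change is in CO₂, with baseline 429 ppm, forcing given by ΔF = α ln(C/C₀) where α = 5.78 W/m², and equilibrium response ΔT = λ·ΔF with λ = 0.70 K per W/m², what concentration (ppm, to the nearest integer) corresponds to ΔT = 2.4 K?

Required forcing: ΔF = ΔT/λ = 2.4/0.70 = 3.4286 W/m².
Then ln(C/429) = ΔF/5.78 = 3.4286/5.78 = 0.59318.
So C = 429 × e^0.59318 = 429 × 1.80973 = 776.37 ppm.

C ≈ 776 ppm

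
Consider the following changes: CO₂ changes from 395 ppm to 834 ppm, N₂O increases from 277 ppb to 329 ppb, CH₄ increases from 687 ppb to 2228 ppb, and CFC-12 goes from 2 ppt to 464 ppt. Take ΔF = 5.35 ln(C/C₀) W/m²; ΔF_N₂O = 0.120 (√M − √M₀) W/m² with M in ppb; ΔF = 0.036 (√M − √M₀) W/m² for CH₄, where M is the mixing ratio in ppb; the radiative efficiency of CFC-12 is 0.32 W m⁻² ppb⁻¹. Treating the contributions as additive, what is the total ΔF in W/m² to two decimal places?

ΔF = 5.08 W/m²

CO₂: 5.35 × ln(834/395) = 5.35 × ln(2.11139) = 5.35 × 0.74735 = 3.9983 W/m².
N₂O: 0.120 × (√329 − √277) = 0.120 × (18.1384 − 16.6433) = 0.120 × 1.4951 = 0.1794 W/m².
CH₄: 0.036 × (√2228 − √687) = 0.036 × (47.2017 − 26.2107) = 0.036 × 20.9910 = 0.7557 W/m².
CFC-12: Δ = 464 − 2 = 462 ppt = 0.462 ppb; ΔF = 0.32 × 0.462 = 0.1478 W/m².
Total ΔF = 3.9983 + 0.1794 + 0.7557 + 0.1478 = 5.0812 W/m².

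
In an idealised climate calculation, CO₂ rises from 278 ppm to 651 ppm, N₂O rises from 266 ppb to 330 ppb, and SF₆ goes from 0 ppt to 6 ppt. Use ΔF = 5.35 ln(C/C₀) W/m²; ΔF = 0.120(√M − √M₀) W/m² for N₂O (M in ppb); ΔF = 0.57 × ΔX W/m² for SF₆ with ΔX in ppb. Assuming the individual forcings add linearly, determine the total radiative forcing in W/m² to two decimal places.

ΔF = 4.78 W/m²

CO₂: 5.35 × ln(651/278) = 5.35 × ln(2.34173) = 5.35 × 0.85089 = 4.5523 W/m².
N₂O: 0.120 × (√330 − √266) = 0.120 × (18.1659 − 16.3095) = 0.120 × 1.8564 = 0.2228 W/m².
SF₆: Δ = 6 − 0 = 6 ppt = 0.006 ppb; ΔF = 0.57 × 0.006 = 0.0034 W/m².
Total ΔF = 4.5523 + 0.2228 + 0.0034 = 4.7785 W/m².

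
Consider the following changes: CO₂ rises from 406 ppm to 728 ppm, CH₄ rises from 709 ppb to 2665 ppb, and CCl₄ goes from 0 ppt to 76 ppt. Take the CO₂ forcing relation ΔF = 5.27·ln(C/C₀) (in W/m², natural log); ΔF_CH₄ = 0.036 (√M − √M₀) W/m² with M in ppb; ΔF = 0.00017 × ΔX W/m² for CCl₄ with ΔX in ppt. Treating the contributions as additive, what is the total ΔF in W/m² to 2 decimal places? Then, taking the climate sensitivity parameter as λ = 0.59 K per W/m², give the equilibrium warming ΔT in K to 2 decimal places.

CO₂: 5.27 × ln(728/406) = 5.27 × ln(1.79310) = 5.27 × 0.58395 = 3.0774 W/m².
CH₄: 0.036 × (√2665 − √709) = 0.036 × (51.6236 − 26.6271) = 0.036 × 24.9965 = 0.8999 W/m².
CCl₄: ΔF = 0.00017 × (76 − 0) = 0.00017 × 76 = 0.0129 W/m².
Total ΔF = 3.0774 + 0.8999 + 0.0129 = 3.9902 W/m².
ΔT = λ ΔF = 0.59 × 3.99 = 2.3541 K.

ΔF = 3.99 W/m²; ΔT = 2.35 K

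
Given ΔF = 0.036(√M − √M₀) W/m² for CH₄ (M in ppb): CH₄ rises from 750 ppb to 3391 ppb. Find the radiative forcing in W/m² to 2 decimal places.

CH₄: 0.036 × (√3391 − √750) = 0.036 × (58.2323 − 27.3861) = 0.036 × 30.8462 = 1.1105 W/m².

ΔF = 1.11 W/m²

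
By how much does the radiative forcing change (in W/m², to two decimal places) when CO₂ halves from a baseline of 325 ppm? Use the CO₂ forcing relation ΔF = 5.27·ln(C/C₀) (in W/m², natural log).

Because the forcing depends only on the ratio C/C₀, the initial concentration does not enter.
ΔF = 5.27 × ln(0.5) = 5.27 × -0.69315 = -3.6529 W/m².

ΔF = -3.65 W/m²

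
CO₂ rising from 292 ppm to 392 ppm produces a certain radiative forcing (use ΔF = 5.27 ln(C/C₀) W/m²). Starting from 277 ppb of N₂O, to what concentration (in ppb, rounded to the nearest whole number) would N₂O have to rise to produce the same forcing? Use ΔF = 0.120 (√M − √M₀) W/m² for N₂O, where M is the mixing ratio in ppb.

M ≈ 875 ppb

CO₂ forcing: 5.27 × ln(392/292) = 5.27 × 0.294508 = 1.55206 W/m².
Set 0.120(√M − √277) = 1.55206: √M = 1.55206/0.120 + √277 = 12.9338 + 16.6433 = 29.5771.
M = (29.5771)² = 874.80 ppb.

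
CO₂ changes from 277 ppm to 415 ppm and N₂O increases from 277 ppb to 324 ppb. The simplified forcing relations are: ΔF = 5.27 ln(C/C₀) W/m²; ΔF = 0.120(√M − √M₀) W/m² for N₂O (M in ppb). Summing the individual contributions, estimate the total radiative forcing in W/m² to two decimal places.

ΔF = 2.29 W/m²

CO₂: 5.27 × ln(415/277) = 5.27 × ln(1.49819) = 5.27 × 0.40426 = 2.1305 W/m².
N₂O: 0.120 × (√324 − √277) = 0.120 × (18.0000 − 16.6433) = 0.120 × 1.3567 = 0.1628 W/m².
Total ΔF = 2.1305 + 0.1628 = 2.2933 W/m².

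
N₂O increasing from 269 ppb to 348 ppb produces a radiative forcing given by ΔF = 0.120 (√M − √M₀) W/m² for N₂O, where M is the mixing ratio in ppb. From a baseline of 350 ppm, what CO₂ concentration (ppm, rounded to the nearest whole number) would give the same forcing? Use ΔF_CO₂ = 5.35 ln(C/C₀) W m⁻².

C ≈ 368 ppm

N₂O forcing: 0.120 × (√348 − √269) = 0.120 × (18.6548 − 16.4012) = 0.120 × 2.2536 = 0.27043 W/m².
Set 5.35 ln(C/350) = 0.27043: ln(C/350) = 0.27043/5.35 = 0.05055, so C = 350 × e^0.05055 = 350 × 1.05185 = 368.15 ppm.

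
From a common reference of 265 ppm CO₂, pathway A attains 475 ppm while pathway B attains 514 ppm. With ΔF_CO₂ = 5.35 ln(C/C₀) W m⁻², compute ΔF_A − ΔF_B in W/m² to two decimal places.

ΔF_A = 5.35 ln(475/265) = 5.35 × 0.58358 = 3.1222 W/m².
ΔF_B = 5.35 ln(514/265) = 5.35 × 0.66249 = 3.5443 W/m².
Difference: 3.1222 − 3.5443 = -0.4221 W/m².

ΔF_A − ΔF_B = -0.42 W/m²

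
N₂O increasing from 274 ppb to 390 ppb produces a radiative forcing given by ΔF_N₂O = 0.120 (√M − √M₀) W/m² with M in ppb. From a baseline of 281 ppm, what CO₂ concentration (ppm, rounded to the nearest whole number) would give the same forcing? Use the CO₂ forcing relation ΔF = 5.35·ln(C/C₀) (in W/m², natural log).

C ≈ 302 ppm

N₂O forcing: 0.120 × (√390 − √274) = 0.120 × (19.7484 − 16.5529) = 0.120 × 3.1955 = 0.38346 W/m².
Set 5.35 ln(C/281) = 0.38346: ln(C/281) = 0.38346/5.35 = 0.07167, so C = 281 × e^0.07167 = 281 × 1.07430 = 301.88 ppm.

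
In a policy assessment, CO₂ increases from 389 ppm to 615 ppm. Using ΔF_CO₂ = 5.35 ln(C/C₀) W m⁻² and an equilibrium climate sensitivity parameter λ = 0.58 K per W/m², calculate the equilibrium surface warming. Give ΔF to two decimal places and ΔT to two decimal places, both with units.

CO₂: 5.35 × ln(615/389) = 5.35 × ln(1.58098) = 5.35 × 0.45804 = 2.4505 W/m².
ΔT = λ ΔF = 0.58 × 2.45 = 1.4210 K.

ΔF = 2.45 W/m²; ΔT = 1.42 K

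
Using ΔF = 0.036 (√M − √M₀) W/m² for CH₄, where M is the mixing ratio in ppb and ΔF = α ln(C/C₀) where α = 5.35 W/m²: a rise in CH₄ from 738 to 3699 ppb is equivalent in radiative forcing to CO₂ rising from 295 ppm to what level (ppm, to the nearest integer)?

C ≈ 370 ppm

CH₄ forcing: 0.036 × (√3699 − √738) = 0.036 × (60.8194 − 27.1662) = 0.036 × 33.6532 = 1.21152 W/m².
Set 5.35 ln(C/295) = 1.21152: ln(C/295) = 1.21152/5.35 = 0.22645, so C = 295 × e^0.22645 = 295 × 1.25414 = 369.97 ppm.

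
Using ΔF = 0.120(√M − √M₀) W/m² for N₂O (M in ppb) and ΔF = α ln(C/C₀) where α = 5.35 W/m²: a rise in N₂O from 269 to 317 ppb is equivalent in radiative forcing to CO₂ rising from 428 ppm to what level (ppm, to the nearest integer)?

N₂O forcing: 0.120 × (√317 − √269) = 0.120 × (17.8045 − 16.4012) = 0.120 × 1.4033 = 0.16840 W/m².
Set 5.35 ln(C/428) = 0.16840: ln(C/428) = 0.16840/5.35 = 0.03148, so C = 428 × e^0.03148 = 428 × 1.03198 = 441.69 ppm.

C ≈ 442 ppm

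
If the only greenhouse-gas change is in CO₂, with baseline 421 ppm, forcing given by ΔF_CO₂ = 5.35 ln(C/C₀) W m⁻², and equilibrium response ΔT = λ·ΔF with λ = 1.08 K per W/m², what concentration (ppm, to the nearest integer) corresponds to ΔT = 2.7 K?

C ≈ 672 ppm

Required forcing: ΔF = ΔT/λ = 2.7/1.08 = 2.5000 W/m².
Then ln(C/421) = ΔF/5.35 = 2.5000/5.35 = 0.46729.
So C = 421 × e^0.46729 = 421 × 1.59566 = 671.77 ppm.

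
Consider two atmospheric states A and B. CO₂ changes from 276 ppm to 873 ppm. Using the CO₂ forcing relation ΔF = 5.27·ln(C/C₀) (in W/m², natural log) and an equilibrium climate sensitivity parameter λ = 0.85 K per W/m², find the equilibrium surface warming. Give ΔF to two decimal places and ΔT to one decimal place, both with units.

CO₂: 5.27 × ln(873/276) = 5.27 × ln(3.16304) = 5.27 × 1.15153 = 6.0686 W/m².
ΔT = λ ΔF = 0.85 × 6.07 = 5.1595 K.

ΔF = 6.07 W/m²; ΔT = 5.2 K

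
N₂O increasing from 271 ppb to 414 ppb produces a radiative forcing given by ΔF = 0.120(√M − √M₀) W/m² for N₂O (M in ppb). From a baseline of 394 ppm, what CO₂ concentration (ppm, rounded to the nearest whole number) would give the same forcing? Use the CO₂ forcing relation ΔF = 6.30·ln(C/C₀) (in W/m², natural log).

C ≈ 424 ppm

N₂O forcing: 0.120 × (√414 − √271) = 0.120 × (20.3470 − 16.4621) = 0.120 × 3.8849 = 0.46619 W/m².
Set 6.30 ln(C/394) = 0.46619: ln(C/394) = 0.46619/6.30 = 0.07400, so C = 394 × e^0.07400 = 394 × 1.07681 = 424.26 ppm.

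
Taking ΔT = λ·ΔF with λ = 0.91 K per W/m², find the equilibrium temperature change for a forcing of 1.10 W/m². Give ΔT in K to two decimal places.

ΔT = λ ΔF = 0.91 × 1.10 = 1.0010 K.

ΔT = 1.00 K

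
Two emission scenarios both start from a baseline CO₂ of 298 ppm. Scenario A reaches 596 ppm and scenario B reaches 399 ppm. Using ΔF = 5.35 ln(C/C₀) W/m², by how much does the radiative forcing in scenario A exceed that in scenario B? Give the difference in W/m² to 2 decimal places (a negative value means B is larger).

ΔF_A = 5.35 ln(596/298) = 5.35 × 0.69315 = 3.7084 W/m².
ΔF_B = 5.35 ln(399/298) = 5.35 × 0.29187 = 1.5615 W/m².
Difference: 3.7084 − 1.5615 = 2.1469 W/m².

ΔF_A − ΔF_B = 2.15 W/m²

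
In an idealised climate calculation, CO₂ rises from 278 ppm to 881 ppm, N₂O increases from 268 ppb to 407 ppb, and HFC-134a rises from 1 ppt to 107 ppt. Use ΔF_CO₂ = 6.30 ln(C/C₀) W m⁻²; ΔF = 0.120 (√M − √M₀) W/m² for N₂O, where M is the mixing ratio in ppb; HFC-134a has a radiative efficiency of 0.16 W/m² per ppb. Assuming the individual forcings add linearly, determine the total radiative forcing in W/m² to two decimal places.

ΔF = 7.74 W/m²

CO₂: 6.30 × ln(881/278) = 6.30 × ln(3.16906) = 6.30 × 1.15344 = 7.2667 W/m².
N₂O: 0.120 × (√407 − √268) = 0.120 × (20.1742 − 16.3707) = 0.120 × 3.8035 = 0.4564 W/m².
HFC-134a: Δ = 107 − 1 = 106 ppt = 0.106 ppb; ΔF = 0.16 × 0.106 = 0.0170 W/m².
Total ΔF = 7.2667 + 0.4564 + 0.0170 = 7.7401 W/m².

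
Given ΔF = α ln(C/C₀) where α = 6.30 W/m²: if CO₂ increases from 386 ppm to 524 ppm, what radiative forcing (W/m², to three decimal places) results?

CO₂: 6.30 × ln(524/386) = 6.30 × ln(1.35751) = 6.30 × 0.30565 = 1.9256 W/m².

ΔF = 1.926 W/m²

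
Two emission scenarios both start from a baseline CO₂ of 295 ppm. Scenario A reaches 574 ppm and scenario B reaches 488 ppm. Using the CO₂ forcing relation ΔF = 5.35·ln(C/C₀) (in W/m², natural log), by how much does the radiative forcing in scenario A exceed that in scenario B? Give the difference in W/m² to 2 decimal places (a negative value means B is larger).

ΔF_A − ΔF_B = 0.87 W/m²

ΔF_A = 5.35 ln(574/295) = 5.35 × 0.66565 = 3.5612 W/m².
ΔF_B = 5.35 ln(488/295) = 5.35 × 0.50334 = 2.6929 W/m².
Difference: 3.5612 − 2.6929 = 0.8683 W/m².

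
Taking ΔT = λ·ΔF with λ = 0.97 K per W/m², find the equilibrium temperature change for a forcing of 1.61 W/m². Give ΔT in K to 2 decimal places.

ΔT = λ ΔF = 0.97 × 1.61 = 1.5617 K.

ΔT = 1.56 K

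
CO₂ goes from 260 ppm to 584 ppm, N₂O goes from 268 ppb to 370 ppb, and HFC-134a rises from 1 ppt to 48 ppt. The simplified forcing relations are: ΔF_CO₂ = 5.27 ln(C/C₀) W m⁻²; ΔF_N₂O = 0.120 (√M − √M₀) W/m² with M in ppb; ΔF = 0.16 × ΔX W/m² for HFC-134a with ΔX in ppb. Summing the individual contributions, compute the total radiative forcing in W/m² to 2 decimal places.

ΔF = 4.62 W/m²

CO₂: 5.27 × ln(584/260) = 5.27 × ln(2.24615) = 5.27 × 0.80922 = 4.2646 W/m².
N₂O: 0.120 × (√370 − √268) = 0.120 × (19.2354 − 16.3707) = 0.120 × 2.8647 = 0.3438 W/m².
HFC-134a: Δ = 48 − 1 = 47 ppt = 0.047 ppb; ΔF = 0.16 × 0.047 = 0.0075 W/m².
Total ΔF = 4.2646 + 0.3438 + 0.0075 = 4.6159 W/m².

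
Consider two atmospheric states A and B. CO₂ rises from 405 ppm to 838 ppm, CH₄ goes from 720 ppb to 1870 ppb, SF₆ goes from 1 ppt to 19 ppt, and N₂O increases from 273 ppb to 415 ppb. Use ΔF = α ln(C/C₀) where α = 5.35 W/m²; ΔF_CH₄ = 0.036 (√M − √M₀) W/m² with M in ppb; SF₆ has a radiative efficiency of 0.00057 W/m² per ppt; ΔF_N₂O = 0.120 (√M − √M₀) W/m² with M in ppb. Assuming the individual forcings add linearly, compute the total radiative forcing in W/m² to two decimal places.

CO₂: 5.35 × ln(838/405) = 5.35 × ln(2.06914) = 5.35 × 0.72713 = 3.8901 W/m².
CH₄: 0.036 × (√1870 − √720) = 0.036 × (43.2435 − 26.8328) = 0.036 × 16.4107 = 0.5908 W/m².
SF₆: ΔF = 0.00057 × (19 − 1) = 0.00057 × 18 = 0.0103 W/m².
N₂O: 0.120 × (√415 − √273) = 0.120 × (20.3715 − 16.5227) = 0.120 × 3.8488 = 0.4619 W/m².
Total ΔF = 3.8901 + 0.5908 + 0.0103 + 0.4619 = 4.9531 W/m².

ΔF = 4.95 W/m²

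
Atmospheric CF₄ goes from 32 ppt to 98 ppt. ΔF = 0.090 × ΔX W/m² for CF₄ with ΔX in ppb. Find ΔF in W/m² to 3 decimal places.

CF₄: Δ = 98 − 32 = 66 ppt = 0.066 ppb; ΔF = 0.090 × 0.066 = 0.0059 W/m².

ΔF = 0.006 W/m²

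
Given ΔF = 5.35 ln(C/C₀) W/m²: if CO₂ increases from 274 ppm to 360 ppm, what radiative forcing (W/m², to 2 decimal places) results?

ΔF = 1.46 W/m²

CO₂: 5.35 × ln(360/274) = 5.35 × ln(1.31387) = 5.35 × 0.27298 = 1.4604 W/m².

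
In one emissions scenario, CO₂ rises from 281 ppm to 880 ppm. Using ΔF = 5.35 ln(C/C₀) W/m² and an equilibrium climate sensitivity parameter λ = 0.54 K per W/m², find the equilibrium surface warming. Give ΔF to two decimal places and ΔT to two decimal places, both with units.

CO₂: 5.35 × ln(880/281) = 5.35 × ln(3.13167) = 5.35 × 1.14157 = 6.1074 W/m².
ΔT = λ ΔF = 0.54 × 6.11 = 3.2994 K.

ΔF = 6.11 W/m²; ΔT = 3.30 K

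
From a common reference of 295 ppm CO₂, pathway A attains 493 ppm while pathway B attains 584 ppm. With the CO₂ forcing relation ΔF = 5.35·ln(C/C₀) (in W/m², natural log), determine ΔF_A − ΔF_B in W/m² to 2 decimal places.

ΔF_A − ΔF_B = -0.91 W/m²

ΔF_A = 5.35 ln(493/295) = 5.35 × 0.51353 = 2.7474 W/m².
ΔF_B = 5.35 ln(584/295) = 5.35 × 0.68293 = 3.6537 W/m².
Difference: 2.7474 − 3.6537 = -0.9063 W/m².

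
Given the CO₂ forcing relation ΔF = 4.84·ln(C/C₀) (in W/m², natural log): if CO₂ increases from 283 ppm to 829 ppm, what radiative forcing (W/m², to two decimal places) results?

ΔF = 5.20 W/m²

CO₂: 4.84 × ln(829/283) = 4.84 × ln(2.92933) = 4.84 × 1.07477 = 5.2019 W/m².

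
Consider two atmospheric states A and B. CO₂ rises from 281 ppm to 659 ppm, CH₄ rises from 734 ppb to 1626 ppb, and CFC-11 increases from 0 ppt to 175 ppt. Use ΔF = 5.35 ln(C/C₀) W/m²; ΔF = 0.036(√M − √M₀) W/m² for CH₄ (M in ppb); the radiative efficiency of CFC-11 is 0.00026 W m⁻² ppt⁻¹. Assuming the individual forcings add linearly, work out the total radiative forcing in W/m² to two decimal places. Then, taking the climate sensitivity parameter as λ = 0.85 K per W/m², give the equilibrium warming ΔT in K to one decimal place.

ΔF = 5.08 W/m²; ΔT = 4.3 K

CO₂: 5.35 × ln(659/281) = 5.35 × ln(2.34520) = 5.35 × 0.85237 = 4.5602 W/m².
CH₄: 0.036 × (√1626 − √734) = 0.036 × (40.3237 − 27.0924) = 0.036 × 13.2313 = 0.4763 W/m².
CFC-11: ΔF = 0.00026 × (175 − 0) = 0.00026 × 175 = 0.0455 W/m².
Total ΔF = 4.5602 + 0.4763 + 0.0455 = 5.0820 W/m².
ΔT = λ ΔF = 0.85 × 5.08 = 4.3180 K.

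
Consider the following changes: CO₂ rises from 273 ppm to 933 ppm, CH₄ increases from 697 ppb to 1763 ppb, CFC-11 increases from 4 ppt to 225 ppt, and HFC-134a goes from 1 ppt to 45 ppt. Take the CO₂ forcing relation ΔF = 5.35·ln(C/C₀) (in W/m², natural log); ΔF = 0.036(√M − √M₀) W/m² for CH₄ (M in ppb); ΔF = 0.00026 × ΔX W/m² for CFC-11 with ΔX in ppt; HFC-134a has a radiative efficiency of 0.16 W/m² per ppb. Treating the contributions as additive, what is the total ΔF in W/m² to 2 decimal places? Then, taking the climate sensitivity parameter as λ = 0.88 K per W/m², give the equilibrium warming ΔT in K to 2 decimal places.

ΔF = 7.20 W/m²; ΔT = 6.34 K

CO₂: 5.35 × ln(933/273) = 5.35 × ln(3.41758) = 5.35 × 1.22893 = 6.5748 W/m².
CH₄: 0.036 × (√1763 − √697) = 0.036 × (41.9881 − 26.4008) = 0.036 × 15.5873 = 0.5611 W/m².
CFC-11: ΔF = 0.00026 × (225 − 4) = 0.00026 × 221 = 0.0575 W/m².
HFC-134a: Δ = 45 − 1 = 44 ppt = 0.044 ppb; ΔF = 0.16 × 0.044 = 0.0070 W/m².
Total ΔF = 6.5748 + 0.5611 + 0.0575 + 0.0070 = 7.2004 W/m².
ΔT = λ ΔF = 0.88 × 7.20 = 6.3360 K.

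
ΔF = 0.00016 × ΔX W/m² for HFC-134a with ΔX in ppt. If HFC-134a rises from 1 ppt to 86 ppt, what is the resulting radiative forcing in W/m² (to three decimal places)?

ΔF = 0.014 W/m²

HFC-134a: ΔF = 0.00016 × (86 − 1) = 0.00016 × 85 = 0.0136 W/m².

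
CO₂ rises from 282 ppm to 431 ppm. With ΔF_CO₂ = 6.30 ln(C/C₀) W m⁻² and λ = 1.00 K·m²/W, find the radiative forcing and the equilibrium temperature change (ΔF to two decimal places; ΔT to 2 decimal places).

ΔF = 2.67 W/m²; ΔT = 2.67 K

CO₂: 6.30 × ln(431/282) = 6.30 × ln(1.52837) = 6.30 × 0.42420 = 2.6725 W/m².
ΔT = λ ΔF = 1.00 × 2.67 = 2.6700 K.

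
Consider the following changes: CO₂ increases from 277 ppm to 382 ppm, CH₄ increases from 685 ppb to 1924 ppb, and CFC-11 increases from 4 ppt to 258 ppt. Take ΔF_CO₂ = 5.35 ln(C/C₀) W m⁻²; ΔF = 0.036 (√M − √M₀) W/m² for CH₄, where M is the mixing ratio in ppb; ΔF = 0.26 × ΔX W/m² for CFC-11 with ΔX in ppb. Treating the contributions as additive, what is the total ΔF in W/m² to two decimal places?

CO₂: 5.35 × ln(382/277) = 5.35 × ln(1.37906) = 5.35 × 0.32140 = 1.7195 W/m².
CH₄: 0.036 × (√1924 − √685) = 0.036 × (43.8634 − 26.1725) = 0.036 × 17.6909 = 0.6369 W/m².
CFC-11: Δ = 258 − 4 = 254 ppt = 0.254 ppb; ΔF = 0.26 × 0.254 = 0.0660 W/m².
Total ΔF = 1.7195 + 0.6369 + 0.0660 = 2.4224 W/m².

ΔF = 2.42 W/m²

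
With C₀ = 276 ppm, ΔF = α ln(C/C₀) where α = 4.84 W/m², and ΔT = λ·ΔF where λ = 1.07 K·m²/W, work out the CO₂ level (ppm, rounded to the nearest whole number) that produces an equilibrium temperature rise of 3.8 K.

Required forcing: ΔF = ΔT/λ = 3.8/1.07 = 3.5514 W/m².
Then ln(C/276) = ΔF/4.84 = 3.5514/4.84 = 0.73376.
So C = 276 × e^0.73376 = 276 × 2.08290 = 574.88 ppm.

C ≈ 575 ppm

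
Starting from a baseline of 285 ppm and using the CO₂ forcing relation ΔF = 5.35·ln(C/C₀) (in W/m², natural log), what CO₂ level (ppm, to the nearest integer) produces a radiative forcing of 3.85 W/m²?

Set 5.35 ln(C/285) = 3.85, so ln(C/285) = 3.85/5.35 = 0.71963.
Then C/285 = e^0.71963 = 2.05367, giving C = 285 × 2.05367 = 585.30 ppm.

C ≈ 585 ppm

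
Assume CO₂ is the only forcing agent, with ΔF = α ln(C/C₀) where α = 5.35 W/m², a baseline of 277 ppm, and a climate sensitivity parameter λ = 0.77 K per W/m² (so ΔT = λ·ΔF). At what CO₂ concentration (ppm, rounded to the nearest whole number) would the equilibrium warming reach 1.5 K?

C ≈ 399 ppm

Required forcing: ΔF = ΔT/λ = 1.5/0.77 = 1.9481 W/m².
Then ln(C/277) = ΔF/5.35 = 1.9481/5.35 = 0.36413.
So C = 277 × e^0.36413 = 277 × 1.43926 = 398.68 ppm.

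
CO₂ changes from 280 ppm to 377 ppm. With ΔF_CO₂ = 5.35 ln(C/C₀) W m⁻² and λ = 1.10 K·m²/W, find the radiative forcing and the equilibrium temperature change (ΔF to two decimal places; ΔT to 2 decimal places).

CO₂: 5.35 × ln(377/280) = 5.35 × ln(1.34643) = 5.35 × 0.29746 = 1.5914 W/m².
ΔT = λ ΔF = 1.10 × 1.59 = 1.7490 K.

ΔF = 1.59 W/m²; ΔT = 1.75 K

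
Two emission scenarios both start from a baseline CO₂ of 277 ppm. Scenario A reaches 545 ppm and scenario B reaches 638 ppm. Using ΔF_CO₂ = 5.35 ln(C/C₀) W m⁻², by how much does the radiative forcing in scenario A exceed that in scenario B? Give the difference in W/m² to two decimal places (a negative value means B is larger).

ΔF_A = 5.35 ln(545/277) = 5.35 × 0.67677 = 3.6207 W/m².
ΔF_B = 5.35 ln(638/277) = 5.35 × 0.83432 = 4.4636 W/m².
Difference: 3.6207 − 4.4636 = -0.8429 W/m².
(Equivalently, ΔF_A − ΔF_B = 5.35 ln(545/638) = 5.35 × -0.15755 = -0.8429 W/m².)

ΔF_A − ΔF_B = -0.84 W/m²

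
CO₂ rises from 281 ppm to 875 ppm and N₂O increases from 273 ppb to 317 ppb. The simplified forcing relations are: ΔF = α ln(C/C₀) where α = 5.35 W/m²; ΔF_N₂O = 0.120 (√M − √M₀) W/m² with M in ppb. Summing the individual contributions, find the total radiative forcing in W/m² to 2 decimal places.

ΔF = 6.23 W/m²

CO₂: 5.35 × ln(875/281) = 5.35 × ln(3.11388) = 5.35 × 1.13587 = 6.0769 W/m².
N₂O: 0.120 × (√317 − √273) = 0.120 × (17.8045 − 16.5227) = 0.120 × 1.2818 = 0.1538 W/m².
Total ΔF = 6.0769 + 0.1538 = 6.2307 W/m².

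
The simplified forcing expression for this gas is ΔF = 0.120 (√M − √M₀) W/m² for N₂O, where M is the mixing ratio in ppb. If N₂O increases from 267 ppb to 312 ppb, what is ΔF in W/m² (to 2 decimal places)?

N₂O: 0.120 × (√312 − √267) = 0.120 × (17.6635 − 16.3401) = 0.120 × 1.3234 = 0.1588 W/m².

ΔF = 0.16 W/m²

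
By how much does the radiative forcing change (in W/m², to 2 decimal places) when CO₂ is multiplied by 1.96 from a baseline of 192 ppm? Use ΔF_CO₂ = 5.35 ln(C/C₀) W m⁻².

ΔF = 5.35 × ln(1.96) = 5.35 × 0.67294 = 3.6002 W/m².

ΔF = 3.60 W/m²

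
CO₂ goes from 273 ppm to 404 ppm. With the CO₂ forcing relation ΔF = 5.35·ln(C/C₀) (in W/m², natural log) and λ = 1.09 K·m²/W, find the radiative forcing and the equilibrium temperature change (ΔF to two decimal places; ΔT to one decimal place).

ΔF = 2.10 W/m²; ΔT = 2.3 K

CO₂: 5.35 × ln(404/273) = 5.35 × ln(1.47985) = 5.35 × 0.39194 = 2.0969 W/m².
ΔT = λ ΔF = 1.09 × 2.10 = 2.2890 K.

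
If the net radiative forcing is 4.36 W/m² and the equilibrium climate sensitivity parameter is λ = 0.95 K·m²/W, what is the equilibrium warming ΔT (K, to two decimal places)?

ΔT = λ ΔF = 0.95 × 4.36 = 4.1420 K.

ΔT = 4.14 K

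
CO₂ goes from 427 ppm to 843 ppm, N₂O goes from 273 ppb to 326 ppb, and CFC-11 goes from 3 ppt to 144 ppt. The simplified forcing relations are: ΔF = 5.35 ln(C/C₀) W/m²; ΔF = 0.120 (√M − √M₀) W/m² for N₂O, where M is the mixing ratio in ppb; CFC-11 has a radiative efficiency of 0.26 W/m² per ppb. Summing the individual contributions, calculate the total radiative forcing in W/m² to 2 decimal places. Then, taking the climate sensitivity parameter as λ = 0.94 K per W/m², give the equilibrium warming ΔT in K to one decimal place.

CO₂: 5.35 × ln(843/427) = 5.35 × ln(1.97424) = 5.35 × 0.68018 = 3.6390 W/m².
N₂O: 0.120 × (√326 − √273) = 0.120 × (18.0555 − 16.5227) = 0.120 × 1.5328 = 0.1839 W/m².
CFC-11: Δ = 144 − 3 = 141 ppt = 0.141 ppb; ΔF = 0.26 × 0.141 = 0.0367 W/m².
Total ΔF = 3.6390 + 0.1839 + 0.0367 = 3.8596 W/m².
ΔT = λ ΔF = 0.94 × 3.86 = 3.6284 K.

ΔF = 3.86 W/m²; ΔT = 3.6 K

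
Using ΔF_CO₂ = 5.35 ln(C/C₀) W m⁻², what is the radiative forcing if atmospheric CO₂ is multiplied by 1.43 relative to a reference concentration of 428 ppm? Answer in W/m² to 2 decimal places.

Because the forcing depends only on the ratio C/C₀, the initial concentration does not enter.
ΔF = 5.35 × ln(1.43) = 5.35 × 0.35767 = 1.9135 W/m².

ΔF = 1.91 W/m²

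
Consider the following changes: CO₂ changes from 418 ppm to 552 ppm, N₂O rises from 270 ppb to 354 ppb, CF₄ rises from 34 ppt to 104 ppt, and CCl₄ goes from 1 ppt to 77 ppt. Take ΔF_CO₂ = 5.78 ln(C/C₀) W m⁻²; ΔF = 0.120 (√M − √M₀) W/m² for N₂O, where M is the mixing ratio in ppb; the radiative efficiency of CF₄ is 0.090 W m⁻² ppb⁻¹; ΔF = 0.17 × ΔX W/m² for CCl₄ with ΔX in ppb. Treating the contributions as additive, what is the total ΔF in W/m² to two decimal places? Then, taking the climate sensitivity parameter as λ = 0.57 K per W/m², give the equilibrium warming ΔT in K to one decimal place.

ΔF = 1.91 W/m²; ΔT = 1.1 K

CO₂: 5.78 × ln(552/418) = 5.78 × ln(1.32057) = 5.78 × 0.27806 = 1.6072 W/m².
N₂O: 0.120 × (√354 − √270) = 0.120 × (18.8149 − 16.4317) = 0.120 × 2.3832 = 0.2860 W/m².
CF₄: Δ = 104 − 34 = 70 ppt = 0.070 ppb; ΔF = 0.090 × 0.070 = 0.0063 W/m².
CCl₄: Δ = 77 − 1 = 76 ppt = 0.076 ppb; ΔF = 0.17 × 0.076 = 0.0129 W/m².
Total ΔF = 1.6072 + 0.2860 + 0.0063 + 0.0129 = 1.9124 W/m².
ΔT = λ ΔF = 0.57 × 1.91 = 1.0887 K.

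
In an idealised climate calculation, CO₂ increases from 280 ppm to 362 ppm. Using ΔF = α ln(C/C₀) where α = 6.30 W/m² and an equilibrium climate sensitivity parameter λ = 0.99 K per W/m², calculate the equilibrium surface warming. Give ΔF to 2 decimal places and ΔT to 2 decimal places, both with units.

ΔF = 1.62 W/m²; ΔT = 1.60 K

CO₂: 6.30 × ln(362/280) = 6.30 × ln(1.29286) = 6.30 × 0.25686 = 1.6182 W/m².
ΔT = λ ΔF = 0.99 × 1.62 = 1.6038 K.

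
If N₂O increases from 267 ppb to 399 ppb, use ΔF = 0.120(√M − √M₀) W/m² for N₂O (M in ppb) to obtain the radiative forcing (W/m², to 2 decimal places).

N₂O: 0.120 × (√399 − √267) = 0.120 × (19.9750 − 16.3401) = 0.120 × 3.6349 = 0.4362 W/m².

ΔF = 0.44 W/m²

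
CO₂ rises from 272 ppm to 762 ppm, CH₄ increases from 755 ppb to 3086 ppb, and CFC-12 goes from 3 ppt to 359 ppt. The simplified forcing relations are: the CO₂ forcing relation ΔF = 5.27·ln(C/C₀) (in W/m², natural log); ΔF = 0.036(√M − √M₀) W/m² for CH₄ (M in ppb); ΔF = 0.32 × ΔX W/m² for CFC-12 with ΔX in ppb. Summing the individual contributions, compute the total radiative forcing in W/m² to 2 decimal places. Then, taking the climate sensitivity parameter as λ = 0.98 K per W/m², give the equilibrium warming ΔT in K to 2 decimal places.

CO₂: 5.27 × ln(762/272) = 5.27 × ln(2.80147) = 5.27 × 1.03014 = 5.4288 W/m².
CH₄: 0.036 × (√3086 − √755) = 0.036 × (55.5518 − 27.4773) = 0.036 × 28.0745 = 1.0107 W/m².
CFC-12: Δ = 359 − 3 = 356 ppt = 0.356 ppb; ΔF = 0.32 × 0.356 = 0.1139 W/m².
Total ΔF = 5.4288 + 1.0107 + 0.1139 = 6.5534 W/m².
ΔT = λ ΔF = 0.98 × 6.55 = 6.4190 K.

ΔF = 6.55 W/m²; ΔT = 6.42 K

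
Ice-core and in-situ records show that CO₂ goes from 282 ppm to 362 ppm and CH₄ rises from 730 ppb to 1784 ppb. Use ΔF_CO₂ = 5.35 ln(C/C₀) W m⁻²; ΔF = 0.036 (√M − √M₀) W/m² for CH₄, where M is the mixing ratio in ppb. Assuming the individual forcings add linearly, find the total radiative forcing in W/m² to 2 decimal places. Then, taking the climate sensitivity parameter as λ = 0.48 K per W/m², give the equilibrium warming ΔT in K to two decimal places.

CO₂: 5.35 × ln(362/282) = 5.35 × ln(1.28369) = 5.35 × 0.24974 = 1.3361 W/m².
CH₄: 0.036 × (√1784 − √730) = 0.036 × (42.2374 − 27.0185) = 0.036 × 15.2189 = 0.5479 W/m².
Total ΔF = 1.3361 + 0.5479 = 1.8840 W/m².
ΔT = λ ΔF = 0.48 × 1.88 = 0.9024 K.

ΔF = 1.88 W/m²; ΔT = 0.90 K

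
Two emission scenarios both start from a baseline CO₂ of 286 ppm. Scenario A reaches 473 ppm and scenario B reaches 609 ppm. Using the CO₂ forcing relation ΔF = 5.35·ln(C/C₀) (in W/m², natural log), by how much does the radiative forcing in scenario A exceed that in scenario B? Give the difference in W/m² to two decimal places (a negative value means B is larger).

ΔF_A = 5.35 ln(473/286) = 5.35 × 0.50310 = 2.6916 W/m².
ΔF_B = 5.35 ln(609/286) = 5.35 × 0.75583 = 4.0437 W/m².
Difference: 2.6916 − 4.0437 = -1.3521 W/m².
(Equivalently, ΔF_A − ΔF_B = 5.35 ln(473/609) = 5.35 × -0.25272 = -1.3521 W/m².)

ΔF_A − ΔF_B = -1.35 W/m²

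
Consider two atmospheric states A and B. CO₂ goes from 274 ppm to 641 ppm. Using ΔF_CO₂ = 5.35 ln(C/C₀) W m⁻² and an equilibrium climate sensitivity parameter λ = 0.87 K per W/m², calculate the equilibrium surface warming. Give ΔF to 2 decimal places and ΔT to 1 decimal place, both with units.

ΔF = 4.55 W/m²; ΔT = 4.0 K

CO₂: 5.35 × ln(641/274) = 5.35 × ln(2.33942) = 5.35 × 0.84990 = 4.5470 W/m².
ΔT = λ ΔF = 0.87 × 4.55 = 3.9585 K.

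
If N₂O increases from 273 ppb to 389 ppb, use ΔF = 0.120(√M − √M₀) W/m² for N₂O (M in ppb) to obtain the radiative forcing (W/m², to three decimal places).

N₂O: 0.120 × (√389 − √273) = 0.120 × (19.7231 − 16.5227) = 0.120 × 3.2004 = 0.3840 W/m².

ΔF = 0.384 W/m²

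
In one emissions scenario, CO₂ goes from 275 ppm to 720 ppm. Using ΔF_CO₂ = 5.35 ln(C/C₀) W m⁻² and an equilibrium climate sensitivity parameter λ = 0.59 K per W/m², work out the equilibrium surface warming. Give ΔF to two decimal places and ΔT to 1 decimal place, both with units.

ΔF = 5.15 W/m²; ΔT = 3.0 K

CO₂: 5.35 × ln(720/275) = 5.35 × ln(2.61818) = 5.35 × 0.96248 = 5.1493 W/m².
ΔT = λ ΔF = 0.59 × 5.15 = 3.0385 K.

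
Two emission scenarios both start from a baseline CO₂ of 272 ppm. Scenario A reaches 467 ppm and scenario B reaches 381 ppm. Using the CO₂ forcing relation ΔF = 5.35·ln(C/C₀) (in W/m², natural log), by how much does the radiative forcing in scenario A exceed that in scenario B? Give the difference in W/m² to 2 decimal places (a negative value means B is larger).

ΔF_A − ΔF_B = 1.09 W/m²

ΔF_A = 5.35 ln(467/272) = 5.35 × 0.54053 = 2.8918 W/m².
ΔF_B = 5.35 ln(381/272) = 5.35 × 0.33700 = 1.8030 W/m².
Difference: 2.8918 − 1.8030 = 1.0888 W/m².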